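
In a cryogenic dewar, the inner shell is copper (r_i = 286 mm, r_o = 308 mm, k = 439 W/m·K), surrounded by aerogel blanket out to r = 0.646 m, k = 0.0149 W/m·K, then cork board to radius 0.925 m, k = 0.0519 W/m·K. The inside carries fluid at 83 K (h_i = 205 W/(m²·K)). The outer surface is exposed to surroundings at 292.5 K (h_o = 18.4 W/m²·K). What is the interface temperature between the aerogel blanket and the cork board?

Series thermal resistances, inner to outer:
  R_conv,in = 1/(4πr²h) = 1/(4π·0.286²·205) = 0.004746 K/W
  R_copper = (1/0.286 − 1/0.308)/(4πk) = 0.2498/(4π·439) = 4.527×10^-5 K/W
  R_aerogel blanket = (1/0.308 − 1/0.646)/(4πk) = 1.699/(4π·0.0149) = 9.073 K/W
  R_cork board = (1/0.646 − 1/0.925)/(4πk) = 0.4669/(4π·0.0519) = 0.7159 K/W
  R_conv,out = 1/(4πr²h) = 1/(4π·0.925²·18.4) = 0.005055 K/W
ΣR = 0.004746 + 4.527×10^-5 + 9.073 + 0.7159 + 0.005055 = 9.799 K/W
Q = ΔT/ΣR = (83 K − 292.5 K)/9.799 = -21.38 W
From the inner boundary to the aerogel blanket/cork board interface, ΣR_partial = 9.078 K/W.
T_interface = T_in − Q·ΣR_partial = 83 K − (-21.38)(9.078) = 277.1 K

T = 277.1 K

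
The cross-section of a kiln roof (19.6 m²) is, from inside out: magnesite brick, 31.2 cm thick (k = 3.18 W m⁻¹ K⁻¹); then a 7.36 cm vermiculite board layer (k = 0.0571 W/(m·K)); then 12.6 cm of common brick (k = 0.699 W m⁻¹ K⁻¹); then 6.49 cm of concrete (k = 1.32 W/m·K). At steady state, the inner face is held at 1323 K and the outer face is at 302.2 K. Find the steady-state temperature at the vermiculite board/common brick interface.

Resistance network (inner→outer):
  R_magnesite brick = L/(kA) = 0.312/(3.18·19.6) = 0.005006 K/W
  R_vermiculite board = L/(kA) = 0.0736/(0.0571·19.6) = 0.06576 K/W
  R_common brick = L/(kA) = 0.126/(0.699·19.6) = 0.009197 K/W
  R_concrete = L/(kA) = 0.0649/(1.32·19.6) = 0.002509 K/W
ΣR = 0.005006 + 0.06576 + 0.009197 + 0.002509 = 0.08247 K/W
Q = ΔT/ΣR = (1323 K − 302.2 K)/0.08247 = 12380 W
From the inner boundary to the vermiculite board/common brick interface, ΣR_partial = 0.07077 K/W.
T_interface = T_in − Q·ΣR_partial = 1323 K − (12380)(0.07077) = 447 K

T = 447 K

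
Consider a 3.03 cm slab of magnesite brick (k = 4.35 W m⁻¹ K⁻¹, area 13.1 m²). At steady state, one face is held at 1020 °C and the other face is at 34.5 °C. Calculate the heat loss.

Q = 1.85×10^6 W

Q = kA·ΔT/L = 4.35 × 13.1 × |1020 °C − 34.5 °C| / 0.0303 = 1.85×10^6 W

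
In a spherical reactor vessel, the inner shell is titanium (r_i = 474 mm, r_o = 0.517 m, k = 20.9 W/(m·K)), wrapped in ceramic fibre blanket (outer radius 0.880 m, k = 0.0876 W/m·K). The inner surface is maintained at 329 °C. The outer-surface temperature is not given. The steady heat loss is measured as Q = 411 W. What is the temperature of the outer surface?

Series resistances:
  R_titanium = (1/0.474 − 1/0.517)/(4πk) = 0.1755/(4π·20.9) = 6.681×10^-4 K/W
  R_ceramic fibre blanket = (1/0.517 − 1/0.880)/(4πk) = 0.7979/(4π·0.0876) = 0.7248 K/W
ΣR = 0.7255 K/W
ΔT = Q·ΣR = 411 × 0.7255 = 298.2 K
Heat flows outward, so T_out = T_in − ΔT = 329 − 298.2 = 30.8 °C

T_out = 30.8 °C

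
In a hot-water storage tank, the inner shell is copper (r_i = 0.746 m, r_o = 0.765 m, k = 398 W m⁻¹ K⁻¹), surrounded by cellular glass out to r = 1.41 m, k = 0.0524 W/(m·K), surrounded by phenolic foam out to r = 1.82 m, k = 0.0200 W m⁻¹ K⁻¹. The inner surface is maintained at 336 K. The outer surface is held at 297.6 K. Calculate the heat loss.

Q = 24.9 W

Treat each layer as a resistance in series:
  R_copper = (1/0.746 − 1/0.765)/(4πk) = 0.03329/(4π·398) = 6.657×10^-6 K/W
  R_cellular glass = (1/0.765 − 1/1.41)/(4πk) = 0.5980/(4π·0.0524) = 0.9081 K/W
  R_phenolic foam = (1/1.41 − 1/1.82)/(4πk) = 0.1598/(4π·0.0200) = 0.6357 K/W
ΣR = 6.657×10^-6 + 0.9081 + 0.6357 = 1.544 K/W
Q = ΔT/ΣR = (336 K − 297.6 K)/1.544 = 24.9 W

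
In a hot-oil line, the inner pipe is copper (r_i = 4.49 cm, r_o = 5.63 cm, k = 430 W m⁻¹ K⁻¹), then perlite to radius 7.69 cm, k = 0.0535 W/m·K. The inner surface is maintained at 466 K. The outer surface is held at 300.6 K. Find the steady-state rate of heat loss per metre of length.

Treat each layer as a resistance in series:
  R'_copper = ln(0.0563/0.0449)/(2πk) = 0.2263/(2π·430) = 8.374×10^-5 m·K/W
  R'_perlite = ln(0.0769/0.0563)/(2πk) = 0.3118/(2π·0.0535) = 0.9276 m·K/W
ΣR = 8.374×10^-5 + 0.9276 = 0.9277 m·K/W
Q' = ΔT/ΣR = (466 K − 300.6 K)/0.9277 = 178 W/m

Q' = 178 W/m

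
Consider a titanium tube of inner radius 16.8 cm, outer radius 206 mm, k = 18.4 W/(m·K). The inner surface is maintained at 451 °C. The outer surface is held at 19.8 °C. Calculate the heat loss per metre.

Q' = 2πk·ΔT/ln(r₂/r₁) = 2π × 18.4 × 431.2 / ln(0.206/0.168) = 2.44×10^5 W/m

Q' = 2.44×10^5 W/m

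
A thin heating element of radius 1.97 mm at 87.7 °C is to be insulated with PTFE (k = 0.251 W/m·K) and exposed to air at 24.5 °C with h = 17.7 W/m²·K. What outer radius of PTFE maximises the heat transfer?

r_cr = 1.42 cm

For a cylinder, r_cr = k_ins/h = 0.251/17.7 = 0.0142 m = 1.42 cm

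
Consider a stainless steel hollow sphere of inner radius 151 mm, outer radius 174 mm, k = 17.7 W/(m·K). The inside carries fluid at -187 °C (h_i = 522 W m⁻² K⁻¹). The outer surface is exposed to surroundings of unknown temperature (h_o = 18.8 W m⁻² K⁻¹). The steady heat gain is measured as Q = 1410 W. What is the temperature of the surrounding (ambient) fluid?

T_out = 25.1 °C

Series resistances:
  R_conv,in = 1/(4πr²h) = 1/(4π·0.151²·522) = 0.006686 K/W
  R_stainless steel = (1/0.151 − 1/0.174)/(4πk) = 0.8754/(4π·17.7) = 0.003936 K/W
  R_conv,out = 1/(4πr²h) = 1/(4π·0.174²·18.8) = 0.1398 K/W
ΣR = 0.1504 K/W
ΔT = Q·ΣR = 1410 × 0.1504 = 212.1 K
Heat flows inward, so T_out = T_in + ΔT = -187 + 212.1 = 25.1 °C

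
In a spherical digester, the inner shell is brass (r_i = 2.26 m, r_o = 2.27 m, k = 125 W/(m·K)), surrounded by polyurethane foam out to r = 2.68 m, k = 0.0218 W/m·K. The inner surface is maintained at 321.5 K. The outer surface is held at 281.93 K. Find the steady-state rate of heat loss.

Resistance network (inner→outer):
  R_brass = (1/2.26 − 1/2.27)/(4πk) = 0.001949/(4π·125) = 1.241×10^-6 K/W
  R_polyurethane foam = (1/2.27 − 1/2.68)/(4πk) = 0.06739/(4π·0.0218) = 0.2460 K/W
ΣR = 1.241×10^-6 + 0.2460 = 0.2460 K/W
Q = ΔT/ΣR = (321.5 K − 281.93 K)/0.2460 = 161 W

Q = 161 W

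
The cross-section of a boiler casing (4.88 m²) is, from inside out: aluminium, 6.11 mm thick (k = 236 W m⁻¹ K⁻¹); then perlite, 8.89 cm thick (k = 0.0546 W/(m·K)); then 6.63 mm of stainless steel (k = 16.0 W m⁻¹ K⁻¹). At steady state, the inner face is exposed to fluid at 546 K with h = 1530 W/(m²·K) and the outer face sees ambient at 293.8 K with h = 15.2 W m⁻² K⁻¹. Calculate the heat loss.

Series thermal resistances, inner to outer:
  R_conv,in = 1/(hA) = 1/(1530·4.88) = 1.339×10^-4 K/W
  R_aluminium = L/(kA) = 0.00611/(236·4.88) = 5.305×10^-6 K/W
  R_perlite = L/(kA) = 0.0889/(0.0546·4.88) = 0.3336 K/W
  R_stainless steel = L/(kA) = 0.00663/(16.0·4.88) = 8.491×10^-5 K/W
  R_conv,out = 1/(hA) = 1/(15.2·4.88) = 0.01348 K/W
ΣR = 1.339×10^-4 + 5.305×10^-6 + 0.3336 + 8.491×10^-5 + 0.01348 = 0.3473 K/W
Q = ΔT/ΣR = (546 K − 293.8 K)/0.3473 = 726 W

Q = 726 W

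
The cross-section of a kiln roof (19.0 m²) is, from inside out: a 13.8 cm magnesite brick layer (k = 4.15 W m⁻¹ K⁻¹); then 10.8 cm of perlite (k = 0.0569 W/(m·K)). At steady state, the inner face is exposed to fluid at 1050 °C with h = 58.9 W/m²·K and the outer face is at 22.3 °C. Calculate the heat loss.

Resistance network (inner→outer):
  R_conv,in = 1/(hA) = 1/(58.9·19.0) = 8.936×10^-4 K/W
  R_magnesite brick = L/(kA) = 0.138/(4.15·19.0) = 0.001750 K/W
  R_perlite = L/(kA) = 0.108/(0.0569·19.0) = 0.09990 K/W
ΣR = 8.936×10^-4 + 0.001750 + 0.09990 = 0.1025 K/W
Q = ΔT/ΣR = (1050 °C − 22.3 °C)/0.1025 = 10000 W

Q = 10000 W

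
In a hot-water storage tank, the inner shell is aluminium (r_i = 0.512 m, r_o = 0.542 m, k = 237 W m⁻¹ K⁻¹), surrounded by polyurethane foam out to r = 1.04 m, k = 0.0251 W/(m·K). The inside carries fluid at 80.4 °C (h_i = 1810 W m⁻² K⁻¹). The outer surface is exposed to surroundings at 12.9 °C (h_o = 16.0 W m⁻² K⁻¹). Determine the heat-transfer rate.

Series thermal resistances, inner to outer:
  R_conv,in = 1/(4πr²h) = 1/(4π·0.512²·1810) = 1.677×10^-4 K/W
  R_aluminium = (1/0.512 − 1/0.542)/(4πk) = 0.1081/(4π·237) = 3.630×10^-5 K/W
  R_polyurethane foam = (1/0.542 − 1/1.04)/(4πk) = 0.8835/(4π·0.0251) = 2.801 K/W
  R_conv,out = 1/(4πr²h) = 1/(4π·1.04²·16.0) = 0.004598 K/W
ΣR = 1.677×10^-4 + 3.630×10^-5 + 2.801 + 0.004598 = 2.806 K/W
Q = ΔT/ΣR = (80.4 °C − 12.9 °C)/2.806 = 24.1 W

Q = 24.1 W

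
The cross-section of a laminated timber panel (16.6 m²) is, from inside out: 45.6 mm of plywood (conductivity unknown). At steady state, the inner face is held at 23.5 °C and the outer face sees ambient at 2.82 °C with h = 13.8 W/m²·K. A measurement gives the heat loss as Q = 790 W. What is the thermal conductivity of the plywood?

k = 0.126 W/m·K

ΣR = ΔT/Q = |23.5 − 2.82|/790 = 0.02618 K/W
Known resistances:
  R_conv,out = 1/(hA) = 1/(13.8·16.6) = 0.004365 K/W
R_plywood = ΣR − ΣR_known = 0.02618 − 0.004365 = 0.02181 K/W
L/(kA) = 0.02181 ⇒ k = 0.0456/(0.02181·16.6) = 0.126 W/m·K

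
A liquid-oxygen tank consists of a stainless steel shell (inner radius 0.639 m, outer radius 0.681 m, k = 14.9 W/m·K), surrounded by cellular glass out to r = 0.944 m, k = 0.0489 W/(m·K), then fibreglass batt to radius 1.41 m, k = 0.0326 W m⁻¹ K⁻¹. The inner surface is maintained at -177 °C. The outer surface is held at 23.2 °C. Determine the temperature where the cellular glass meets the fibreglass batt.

T = -89.3 °C

Series thermal resistances, inner to outer:
  R_stainless steel = (1/0.639 − 1/0.681)/(4πk) = 0.09652/(4π·14.9) = 5.155×10^-4 K/W
  R_cellular glass = (1/0.681 − 1/0.944)/(4πk) = 0.4091/(4π·0.0489) = 0.6658 K/W
  R_fibreglass batt = (1/0.944 − 1/1.41)/(4πk) = 0.3501/(4π·0.0326) = 0.8546 K/W
ΣR = 5.155×10^-4 + 0.6658 + 0.8546 = 1.521 K/W
Q = ΔT/ΣR = (-177 °C − 23.2 °C)/1.521 = -131.6 W
From the inner boundary to the cellular glass/fibreglass batt interface, ΣR_partial = 0.6663 K/W.
T_interface = T_in − Q·ΣR_partial = -177 °C − (-131.6)(0.6663) = -89.3 °C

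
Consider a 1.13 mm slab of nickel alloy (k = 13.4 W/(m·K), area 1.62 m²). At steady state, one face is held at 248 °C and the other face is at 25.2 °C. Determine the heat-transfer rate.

Q = 4.28×10^6 W

Q = kA·ΔT/L = 13.4 × 1.62 × |248 °C − 25.2 °C| / 0.00113 = 4.28×10^6 W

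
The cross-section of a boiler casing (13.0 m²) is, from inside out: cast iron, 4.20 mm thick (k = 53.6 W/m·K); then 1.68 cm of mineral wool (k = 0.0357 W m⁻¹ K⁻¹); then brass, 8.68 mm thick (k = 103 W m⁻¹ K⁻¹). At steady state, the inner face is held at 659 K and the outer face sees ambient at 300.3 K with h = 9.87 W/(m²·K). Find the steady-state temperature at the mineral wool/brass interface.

Resistance network (inner→outer):
  R_cast iron = L/(kA) = 0.00420/(53.6·13.0) = 6.028×10^-6 K/W
  R_mineral wool = L/(kA) = 0.0168/(0.0357·13.0) = 0.03620 K/W
  R_brass = L/(kA) = 0.00868/(103·13.0) = 6.482×10^-6 K/W
  R_conv,out = 1/(hA) = 1/(9.87·13.0) = 0.007794 K/W
ΣR = 6.028×10^-6 + 0.03620 + 6.482×10^-6 + 0.007794 = 0.04401 K/W
Q = ΔT/ΣR = (659 K − 300.3 K)/0.04401 = 8150 W
From the inner boundary to the mineral wool/brass interface, ΣR_partial = 0.03621 K/W.
T_interface = T_in − Q·ΣR_partial = 659 K − (8150)(0.03621) = 363.9 K

T = 363.9 K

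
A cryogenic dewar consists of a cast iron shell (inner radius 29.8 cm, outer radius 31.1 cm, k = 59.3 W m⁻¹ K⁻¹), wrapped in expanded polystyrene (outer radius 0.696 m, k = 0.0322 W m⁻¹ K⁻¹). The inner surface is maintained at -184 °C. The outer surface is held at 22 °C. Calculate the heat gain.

Q = 46.9 W

Series thermal resistances, inner to outer:
  R_cast iron = (1/0.298 − 1/0.311)/(4πk) = 0.1403/(4π·59.3) = 1.882×10^-4 K/W
  R_expanded polystyrene = (1/0.311 − 1/0.696)/(4πk) = 1.779/(4π·0.0322) = 4.396 K/W
ΣR = 1.882×10^-4 + 4.396 = 4.396 K/W
Q = ΔT/ΣR = (-184 °C − 22 °C)/4.396 = -46.9 W
(Negative Q ⇒ heat flows inward; heat gain = 46.9 W.)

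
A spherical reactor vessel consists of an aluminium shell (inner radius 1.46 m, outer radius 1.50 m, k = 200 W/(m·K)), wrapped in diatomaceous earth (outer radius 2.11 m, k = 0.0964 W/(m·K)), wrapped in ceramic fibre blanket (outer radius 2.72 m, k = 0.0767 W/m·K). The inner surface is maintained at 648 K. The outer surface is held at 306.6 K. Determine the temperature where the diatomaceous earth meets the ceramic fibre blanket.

Series thermal resistances, inner to outer:
  R_aluminium = (1/1.46 − 1/1.50)/(4πk) = 0.01826/(4π·200) = 7.267×10^-6 K/W
  R_diatomaceous earth = (1/1.50 − 1/2.11)/(4πk) = 0.1927/(4π·0.0964) = 0.1591 K/W
  R_ceramic fibre blanket = (1/2.11 − 1/2.72)/(4πk) = 0.1063/(4π·0.0767) = 0.1103 K/W
ΣR = 7.267×10^-6 + 0.1591 + 0.1103 = 0.2694 K/W
Q = ΔT/ΣR = (648 K − 306.6 K)/0.2694 = 1267 W
From the inner boundary to the diatomaceous earth/ceramic fibre blanket interface, ΣR_partial = 0.1591 K/W.
T_interface = T_in − Q·ΣR_partial = 648 K − (1267)(0.1591) = 446 K

T = 446 K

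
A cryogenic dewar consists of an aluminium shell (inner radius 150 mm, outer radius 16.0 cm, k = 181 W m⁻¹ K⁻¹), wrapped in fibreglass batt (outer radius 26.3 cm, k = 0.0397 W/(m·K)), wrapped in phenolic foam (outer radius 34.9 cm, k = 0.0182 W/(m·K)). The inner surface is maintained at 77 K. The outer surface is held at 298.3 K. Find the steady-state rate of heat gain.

Treat each layer as a resistance in series:
  R_aluminium = (1/0.150 − 1/0.160)/(4πk) = 0.4167/(4π·181) = 1.832×10^-4 K/W
  R_fibreglass batt = (1/0.160 − 1/0.263)/(4πk) = 2.448/(4π·0.0397) = 4.906 K/W
  R_phenolic foam = (1/0.263 − 1/0.349)/(4πk) = 0.9370/(4π·0.0182) = 4.097 K/W
ΣR = 1.832×10^-4 + 4.906 + 4.097 = 9.003 K/W
Q = ΔT/ΣR = (77 K − 298.3 K)/9.003 = -24.6 W
(Negative Q ⇒ heat flows inward; heat gain = 24.6 W.)

Q = 24.6 W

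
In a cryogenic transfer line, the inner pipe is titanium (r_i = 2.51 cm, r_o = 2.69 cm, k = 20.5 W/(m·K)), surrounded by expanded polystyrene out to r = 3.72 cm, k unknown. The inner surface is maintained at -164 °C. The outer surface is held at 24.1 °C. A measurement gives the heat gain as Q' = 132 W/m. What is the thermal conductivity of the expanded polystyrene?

ΣR = ΔT/Q' = |-164 − 24.1|/132 = 1.425 m·K/W
Known resistances:
  R'_titanium = ln(0.0269/0.0251)/(2πk) = 0.06926/(2π·20.5) = 5.377×10^-4 m·K/W
R_expanded polystyrene = ΣR − ΣR_known = 1.425 − 5.377×10^-4 = 1.424 m·K/W
ln(r₂/r₁)/(2πk) = 1.424 ⇒ k = 0.3242/(2π·1.424) = 0.0362 W/m·K

k = 0.0362 W/m·K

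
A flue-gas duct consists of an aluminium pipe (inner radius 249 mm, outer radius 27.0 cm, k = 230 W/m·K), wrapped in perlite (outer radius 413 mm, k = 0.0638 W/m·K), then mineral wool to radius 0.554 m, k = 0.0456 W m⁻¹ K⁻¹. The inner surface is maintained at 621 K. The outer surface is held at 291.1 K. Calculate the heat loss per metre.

Resistance network (inner→outer):
  R'_aluminium = ln(0.270/0.249)/(2πk) = 0.08097/(2π·230) = 5.603×10^-5 m·K/W
  R'_perlite = ln(0.413/0.270)/(2πk) = 0.4250/(2π·0.0638) = 1.060 m·K/W
  R'_mineral wool = ln(0.554/0.413)/(2πk) = 0.2937/(2π·0.0456) = 1.025 m·K/W
ΣR = 5.603×10^-5 + 1.060 + 1.025 = 2.085 m·K/W
Q' = ΔT/ΣR = (621 K − 291.1 K)/2.085 = 158 W/m

Q' = 158 W/m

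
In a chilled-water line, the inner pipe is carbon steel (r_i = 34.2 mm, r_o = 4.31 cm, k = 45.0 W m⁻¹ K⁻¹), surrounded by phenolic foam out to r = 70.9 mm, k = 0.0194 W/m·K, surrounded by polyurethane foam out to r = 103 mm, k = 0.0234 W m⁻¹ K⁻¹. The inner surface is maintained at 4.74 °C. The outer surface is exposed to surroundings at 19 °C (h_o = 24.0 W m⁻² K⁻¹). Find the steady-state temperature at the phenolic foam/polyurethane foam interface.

T = 13.4 °C

Series thermal resistances, inner to outer:
  R'_carbon steel = ln(0.0431/0.0342)/(2πk) = 0.2313/(2π·45.0) = 8.180×10^-4 m·K/W
  R'_phenolic foam = ln(0.0709/0.0431)/(2πk) = 0.4977/(2π·0.0194) = 4.083 m·K/W
  R'_polyurethane foam = ln(0.103/0.0709)/(2πk) = 0.3735/(2π·0.0234) = 2.540 m·K/W
  R'_conv,out = 1/(2πr h) = 1/(2π·0.103·24.0) = 0.06438 m·K/W
ΣR = 8.180×10^-4 + 4.083 + 2.540 + 0.06438 = 6.688 m·K/W
Q' = ΔT/ΣR = (4.74 °C − 19 °C)/6.688 = -2.132 W/m
From the inner boundary to the phenolic foam/polyurethane foam interface, ΣR_partial = 4.084 m·K/W.
T_interface = T_in − Q'·ΣR_partial = 4.74 °C − (-2.132)(4.084) = 13.4 °C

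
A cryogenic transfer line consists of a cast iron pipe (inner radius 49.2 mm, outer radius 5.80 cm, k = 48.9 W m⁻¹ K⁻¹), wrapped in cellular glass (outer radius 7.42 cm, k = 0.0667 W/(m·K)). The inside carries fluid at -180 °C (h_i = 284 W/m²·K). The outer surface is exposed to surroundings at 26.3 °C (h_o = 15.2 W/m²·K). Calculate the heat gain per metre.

Series thermal resistances, inner to outer:
  R'_conv,in = 1/(2πr h) = 1/(2π·0.0492·284) = 0.01139 m·K/W
  R'_cast iron = ln(0.0580/0.0492)/(2πk) = 0.1645/(2π·48.9) = 5.356×10^-4 m·K/W
  R'_cellular glass = ln(0.0742/0.0580)/(2πk) = 0.2463/(2π·0.0667) = 0.5878 m·K/W
  R'_conv,out = 1/(2πr h) = 1/(2π·0.0742·15.2) = 0.1411 m·K/W
ΣR = 0.01139 + 5.356×10^-4 + 0.5878 + 0.1411 = 0.7408 m·K/W
Q' = ΔT/ΣR = (-180 °C − 26.3 °C)/0.7408 = -278 W/m
(Negative Q' ⇒ heat flows inward; heat gain = 278 W/m.)

Q' = 278 W/m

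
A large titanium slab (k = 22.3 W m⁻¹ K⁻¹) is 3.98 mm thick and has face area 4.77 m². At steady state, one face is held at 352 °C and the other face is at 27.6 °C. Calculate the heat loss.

Q = 8.67×10^6 W

Q = kA·ΔT/L = 22.3 × 4.77 × |352 °C − 27.6 °C| / 0.00398 = 8.67×10^6 W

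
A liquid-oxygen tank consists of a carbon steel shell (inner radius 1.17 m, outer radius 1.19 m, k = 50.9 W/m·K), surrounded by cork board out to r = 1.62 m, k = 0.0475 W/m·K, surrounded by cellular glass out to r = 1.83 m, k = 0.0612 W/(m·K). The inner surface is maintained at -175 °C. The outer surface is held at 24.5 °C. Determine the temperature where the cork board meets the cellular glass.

Treat each layer as a resistance in series:
  R_carbon steel = (1/1.17 − 1/1.19)/(4πk) = 0.01436/(4π·50.9) = 2.246×10^-5 K/W
  R_cork board = (1/1.19 − 1/1.62)/(4πk) = 0.2231/(4π·0.0475) = 0.3737 K/W
  R_cellular glass = (1/1.62 − 1/1.83)/(4πk) = 0.07084/(4π·0.0612) = 0.09211 K/W
ΣR = 2.246×10^-5 + 0.3737 + 0.09211 = 0.4658 K/W
Q = ΔT/ΣR = (-175 °C − 24.5 °C)/0.4658 = -428.3 W
From the inner boundary to the cork board/cellular glass interface, ΣR_partial = 0.3737 K/W.
T_interface = T_in − Q·ΣR_partial = -175 °C − (-428.3)(0.3737) = -14.9 °C

T = -14.9 °C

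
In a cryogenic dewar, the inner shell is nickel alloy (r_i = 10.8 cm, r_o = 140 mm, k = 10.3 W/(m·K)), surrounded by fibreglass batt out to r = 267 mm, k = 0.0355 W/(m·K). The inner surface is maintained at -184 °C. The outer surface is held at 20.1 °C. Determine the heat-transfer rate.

Q = 26.7 W

Resistance network (inner→outer):
  R_nickel alloy = (1/0.108 − 1/0.140)/(4πk) = 2.116/(4π·10.3) = 0.01635 K/W
  R_fibreglass batt = (1/0.140 − 1/0.267)/(4πk) = 3.398/(4π·0.0355) = 7.616 K/W
ΣR = 0.01635 + 7.616 = 7.632 K/W
Q = ΔT/ΣR = (-184 °C − 20.1 °C)/7.632 = -26.7 W
(Negative Q ⇒ heat flows inward; heat gain = 26.7 W.)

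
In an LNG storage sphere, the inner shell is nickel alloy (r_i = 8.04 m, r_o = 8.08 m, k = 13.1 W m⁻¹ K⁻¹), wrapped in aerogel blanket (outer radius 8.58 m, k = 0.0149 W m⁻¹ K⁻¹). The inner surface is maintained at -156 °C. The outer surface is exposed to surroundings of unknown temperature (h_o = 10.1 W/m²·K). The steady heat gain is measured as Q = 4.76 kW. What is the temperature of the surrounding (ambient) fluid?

T_out = 27.9 °C

Series resistances:
  R_nickel alloy = (1/8.04 − 1/8.08)/(4πk) = 6.157×10^-4/(4π·13.1) = 3.740×10^-6 K/W
  R_aerogel blanket = (1/8.08 − 1/8.58)/(4πk) = 0.007212/(4π·0.0149) = 0.03852 K/W
  R_conv,out = 1/(4πr²h) = 1/(4π·8.58²·10.1) = 1.070×10^-4 K/W
ΣR = 0.03863 K/W
ΔT = Q·ΣR = 4760 × 0.03863 = 183.9 K
Heat flows inward, so T_out = T_in + ΔT = -156 + 183.9 = 27.9 °C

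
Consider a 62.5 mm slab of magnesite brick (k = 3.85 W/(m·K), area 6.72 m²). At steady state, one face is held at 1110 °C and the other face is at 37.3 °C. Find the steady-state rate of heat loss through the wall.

Q = 444 kW

Q = kA·ΔT/L = 3.85 × 6.72 × |1110 °C − 37.3 °C| / 0.0625 = 4.44×10^5 W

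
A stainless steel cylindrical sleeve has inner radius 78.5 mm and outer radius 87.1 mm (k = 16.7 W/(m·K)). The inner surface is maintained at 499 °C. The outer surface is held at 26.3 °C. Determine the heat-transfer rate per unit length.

Q' = 2πk·ΔT/ln(r₂/r₁) = 2π × 16.7 × 472.7 / ln(0.0871/0.0785) = 4.77×10^5 W/m

Q' = 4.77×10^5 W/m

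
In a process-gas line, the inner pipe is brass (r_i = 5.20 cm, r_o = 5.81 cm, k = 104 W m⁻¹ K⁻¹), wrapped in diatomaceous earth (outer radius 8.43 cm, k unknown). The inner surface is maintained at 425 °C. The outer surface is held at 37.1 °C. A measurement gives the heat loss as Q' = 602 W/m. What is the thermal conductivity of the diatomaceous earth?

ΣR = ΔT/Q' = |425 − 37.1|/602 = 0.6444 m·K/W
Known resistances:
  R'_brass = ln(0.0581/0.0520)/(2πk) = 0.1109/(2π·104) = 1.697×10^-4 m·K/W
R_diatomaceous earth = ΣR − ΣR_known = 0.6444 − 1.697×10^-4 = 0.6442 m·K/W
ln(r₂/r₁)/(2πk) = 0.6442 ⇒ k = 0.3722/(2π·0.6442) = 0.0920 W/m·K

k = 0.0920 W/m·K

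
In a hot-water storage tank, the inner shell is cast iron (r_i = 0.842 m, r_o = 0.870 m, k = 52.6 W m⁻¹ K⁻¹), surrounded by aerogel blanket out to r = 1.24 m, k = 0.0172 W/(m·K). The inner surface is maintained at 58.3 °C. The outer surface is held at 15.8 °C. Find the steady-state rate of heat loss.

Q = 26.8 W

Series thermal resistances, inner to outer:
  R_cast iron = (1/0.842 − 1/0.870)/(4πk) = 0.03822/(4π·52.6) = 5.783×10^-5 K/W
  R_aerogel blanket = (1/0.870 − 1/1.24)/(4πk) = 0.3430/(4π·0.0172) = 1.587 K/W
ΣR = 5.783×10^-5 + 1.587 = 1.587 K/W
Q = ΔT/ΣR = (58.3 °C − 15.8 °C)/1.587 = 26.8 W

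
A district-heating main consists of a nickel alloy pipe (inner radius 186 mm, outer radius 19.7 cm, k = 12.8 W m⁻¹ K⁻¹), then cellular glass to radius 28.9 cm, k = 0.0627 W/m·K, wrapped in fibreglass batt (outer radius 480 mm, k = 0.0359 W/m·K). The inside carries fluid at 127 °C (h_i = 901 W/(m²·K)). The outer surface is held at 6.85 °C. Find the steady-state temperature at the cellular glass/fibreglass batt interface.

T = 90.7 °C

Treat each layer as a resistance in series:
  R'_conv,in = 1/(2πr h) = 1/(2π·0.186·901) = 9.497×10^-4 m·K/W
  R'_nickel alloy = ln(0.197/0.186)/(2πk) = 0.05746/(2π·12.8) = 7.144×10^-4 m·K/W
  R'_cellular glass = ln(0.289/0.197)/(2πk) = 0.3832/(2π·0.0627) = 0.9728 m·K/W
  R'_fibreglass batt = ln(0.480/0.289)/(2πk) = 0.5074/(2π·0.0359) = 2.249 m·K/W
ΣR = 9.497×10^-4 + 7.144×10^-4 + 0.9728 + 2.249 = 3.223 m·K/W
Q' = ΔT/ΣR = (127 °C − 6.85 °C)/3.223 = 37.28 W/m
From the inner boundary to the cellular glass/fibreglass batt interface, ΣR_partial = 0.9745 m·K/W.
T_interface = T_in − Q'·ΣR_partial = 127 °C − (37.28)(0.9745) = 90.7 °C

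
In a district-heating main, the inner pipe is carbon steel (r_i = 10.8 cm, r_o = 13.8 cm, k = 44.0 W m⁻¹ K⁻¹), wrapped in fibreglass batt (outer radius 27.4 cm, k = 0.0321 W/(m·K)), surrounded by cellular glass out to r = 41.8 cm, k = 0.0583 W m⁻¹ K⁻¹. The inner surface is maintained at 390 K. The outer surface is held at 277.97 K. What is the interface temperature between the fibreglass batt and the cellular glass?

Treat each layer as a resistance in series:
  R'_carbon steel = ln(0.138/0.108)/(2πk) = 0.2451/(2π·44.0) = 8.866×10^-4 m·K/W
  R'_fibreglass batt = ln(0.274/0.138)/(2πk) = 0.6859/(2π·0.0321) = 3.401 m·K/W
  R'_cellular glass = ln(0.418/0.274)/(2πk) = 0.4224/(2π·0.0583) = 1.153 m·K/W
ΣR = 8.866×10^-4 + 3.401 + 1.153 = 4.555 m·K/W
Q' = ΔT/ΣR = (390 K − 277.97 K)/4.555 = 24.59 W/m
From the inner boundary to the fibreglass batt/cellular glass interface, ΣR_partial = 3.402 m·K/W.
T_interface = T_in − Q'·ΣR_partial = 390 K − (24.59)(3.402) = 306.3 K

T = 306.3 K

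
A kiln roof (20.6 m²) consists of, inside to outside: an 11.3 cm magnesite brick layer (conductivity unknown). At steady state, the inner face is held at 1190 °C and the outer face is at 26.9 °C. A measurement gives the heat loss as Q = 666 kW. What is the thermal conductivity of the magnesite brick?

k = 3.14 W/m·K

ΣR = ΔT/Q = |1190 − 26.9|/6.66×10^5 = 0.001746 K/W
L/(kA) = 0.001746 ⇒ k = 0.113/(0.001746·20.6) = 3.14 W/m·K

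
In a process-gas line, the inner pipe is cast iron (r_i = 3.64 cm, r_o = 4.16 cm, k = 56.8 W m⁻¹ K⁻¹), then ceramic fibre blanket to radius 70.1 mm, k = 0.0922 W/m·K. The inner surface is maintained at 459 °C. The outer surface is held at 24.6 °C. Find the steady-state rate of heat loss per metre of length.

Q' = 482 W/m

Treat each layer as a resistance in series:
  R'_cast iron = ln(0.0416/0.0364)/(2πk) = 0.1335/(2π·56.8) = 3.742×10^-4 m·K/W
  R'_ceramic fibre blanket = ln(0.0701/0.0416)/(2πk) = 0.5218/(2π·0.0922) = 0.9008 m·K/W
ΣR = 3.742×10^-4 + 0.9008 = 0.9012 m·K/W
Q' = ΔT/ΣR = (459 °C − 24.6 °C)/0.9012 = 482 W/m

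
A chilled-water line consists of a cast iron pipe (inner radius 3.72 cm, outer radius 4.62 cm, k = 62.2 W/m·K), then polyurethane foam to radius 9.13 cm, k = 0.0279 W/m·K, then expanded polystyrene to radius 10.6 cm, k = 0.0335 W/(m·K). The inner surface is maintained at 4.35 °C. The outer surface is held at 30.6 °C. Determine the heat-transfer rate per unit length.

Series thermal resistances, inner to outer:
  R'_cast iron = ln(0.0462/0.0372)/(2πk) = 0.2167/(2π·62.2) = 5.544×10^-4 m·K/W
  R'_polyurethane foam = ln(0.0913/0.0462)/(2πk) = 0.6812/(2π·0.0279) = 3.886 m·K/W
  R'_expanded polystyrene = ln(0.106/0.0913)/(2πk) = 0.1493/(2π·0.0335) = 0.7093 m·K/W
ΣR = 5.544×10^-4 + 3.886 + 0.7093 = 4.596 m·K/W
Q' = ΔT/ΣR = (4.35 °C − 30.6 °C)/4.596 = -5.71 W/m
(Negative Q' ⇒ heat flows inward; heat gain = 5.71 W/m.)

Q' = 5.71 W/m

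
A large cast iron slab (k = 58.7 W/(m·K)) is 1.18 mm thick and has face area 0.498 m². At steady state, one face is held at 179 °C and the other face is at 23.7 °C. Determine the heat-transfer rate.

Q = kA·ΔT/L = 58.7 × 0.498 × |179 °C − 23.7 °C| / 0.00118 = 3.85×10^6 W

Q = 3.85×10^6 W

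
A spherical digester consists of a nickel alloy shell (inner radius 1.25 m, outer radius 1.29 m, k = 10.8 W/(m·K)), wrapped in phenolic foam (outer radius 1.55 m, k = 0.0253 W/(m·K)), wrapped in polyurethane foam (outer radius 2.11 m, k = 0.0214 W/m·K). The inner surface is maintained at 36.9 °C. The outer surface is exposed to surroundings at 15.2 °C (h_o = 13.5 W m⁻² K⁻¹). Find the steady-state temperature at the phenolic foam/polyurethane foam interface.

Treat each layer as a resistance in series:
  R_nickel alloy = (1/1.25 − 1/1.29)/(4πk) = 0.02481/(4π·10.8) = 1.828×10^-4 K/W
  R_phenolic foam = (1/1.29 − 1/1.55)/(4πk) = 0.1300/(4π·0.0253) = 0.4090 K/W
  R_polyurethane foam = (1/1.55 − 1/2.11)/(4πk) = 0.1712/(4π·0.0214) = 0.6367 K/W
  R_conv,out = 1/(4πr²h) = 1/(4π·2.11²·13.5) = 0.001324 K/W
ΣR = 1.828×10^-4 + 0.4090 + 0.6367 + 0.001324 = 1.047 K/W
Q = ΔT/ΣR = (36.9 °C − 15.2 °C)/1.047 = 20.73 W
From the inner boundary to the phenolic foam/polyurethane foam interface, ΣR_partial = 0.4092 K/W.
T_interface = T_in − Q·ΣR_partial = 36.9 °C − (20.73)(0.4092) = 28.4 °C

T = 28.4 °C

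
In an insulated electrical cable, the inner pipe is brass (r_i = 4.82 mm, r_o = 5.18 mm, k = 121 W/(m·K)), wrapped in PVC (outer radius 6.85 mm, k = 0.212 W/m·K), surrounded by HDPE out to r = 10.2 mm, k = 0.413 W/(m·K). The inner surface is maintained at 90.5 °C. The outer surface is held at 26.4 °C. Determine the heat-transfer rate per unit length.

Q' = 176 W/m

Series thermal resistances, inner to outer:
  R'_brass = ln(0.00518/0.00482)/(2πk) = 0.07203/(2π·121) = 9.474×10^-5 m·K/W
  R'_PVC = ln(0.00685/0.00518)/(2πk) = 0.2794/(2π·0.212) = 0.2098 m·K/W
  R'_HDPE = ln(0.0102/0.00685)/(2πk) = 0.3981/(2π·0.413) = 0.1534 m·K/W
ΣR = 9.474×10^-5 + 0.2098 + 0.1534 = 0.3633 m·K/W
Q' = ΔT/ΣR = (90.5 °C − 26.4 °C)/0.3633 = 176 W/m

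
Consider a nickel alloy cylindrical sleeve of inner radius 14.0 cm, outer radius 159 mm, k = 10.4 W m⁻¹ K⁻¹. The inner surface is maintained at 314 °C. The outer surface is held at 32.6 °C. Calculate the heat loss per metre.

Q' = 1.44×10^5 W/m

Q' = 2πk·ΔT/ln(r₂/r₁) = 2π × 10.4 × 281.4 / ln(0.159/0.140) = 1.44×10^5 W/m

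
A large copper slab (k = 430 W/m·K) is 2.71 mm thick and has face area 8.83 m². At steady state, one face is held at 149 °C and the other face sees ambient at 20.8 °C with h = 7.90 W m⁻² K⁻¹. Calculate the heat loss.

Resistance network (inner→outer):
  R_copper = L/(kA) = 0.00271/(430·8.83) = 7.137×10^-7 K/W
  R_conv,out = 1/(hA) = 1/(7.90·8.83) = 0.01434 K/W
ΣR = 7.137×10^-7 + 0.01434 = 0.01434 K/W
Q = ΔT/ΣR = (149 °C − 20.8 °C)/0.01434 = 8940 W

Q = 8940 W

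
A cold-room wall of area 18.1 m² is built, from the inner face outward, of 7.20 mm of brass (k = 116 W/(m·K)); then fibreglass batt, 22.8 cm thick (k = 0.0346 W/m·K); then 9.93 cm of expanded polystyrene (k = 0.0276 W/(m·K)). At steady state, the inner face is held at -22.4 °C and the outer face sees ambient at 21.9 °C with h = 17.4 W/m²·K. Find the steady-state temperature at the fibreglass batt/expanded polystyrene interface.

T = 6.09 °C

Series thermal resistances, inner to outer:
  R_brass = L/(kA) = 0.00720/(116·18.1) = 3.429×10^-6 K/W
  R_fibreglass batt = L/(kA) = 0.228/(0.0346·18.1) = 0.3641 K/W
  R_expanded polystyrene = L/(kA) = 0.0993/(0.0276·18.1) = 0.1988 K/W
  R_conv,out = 1/(hA) = 1/(17.4·18.1) = 0.003175 K/W
ΣR = 3.429×10^-6 + 0.3641 + 0.1988 + 0.003175 = 0.5661 K/W
Q = ΔT/ΣR = (-22.4 °C − 21.9 °C)/0.5661 = -78.25 W
From the inner boundary to the fibreglass batt/expanded polystyrene interface, ΣR_partial = 0.3641 K/W.
T_interface = T_in − Q·ΣR_partial = -22.4 °C − (-78.25)(0.3641) = 6.09 °C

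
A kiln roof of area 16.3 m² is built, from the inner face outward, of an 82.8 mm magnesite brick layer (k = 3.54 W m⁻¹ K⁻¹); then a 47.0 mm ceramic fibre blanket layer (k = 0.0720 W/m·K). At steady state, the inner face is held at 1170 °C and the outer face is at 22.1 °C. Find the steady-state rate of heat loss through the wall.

Q = 27.7 kW

Treat each layer as a resistance in series:
  R_magnesite brick = L/(kA) = 0.0828/(3.54·16.3) = 0.001435 K/W
  R_ceramic fibre blanket = L/(kA) = 0.0470/(0.0720·16.3) = 0.04005 K/W
ΣR = 0.001435 + 0.04005 = 0.04149 K/W
Q = ΔT/ΣR = (1170 °C − 22.1 °C)/0.04149 = 27700 W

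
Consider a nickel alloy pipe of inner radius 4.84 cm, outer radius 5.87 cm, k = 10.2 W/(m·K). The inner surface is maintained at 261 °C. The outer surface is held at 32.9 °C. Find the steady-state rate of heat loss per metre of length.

Q' = 75.8 kW/m

Q' = 2πk·ΔT/ln(r₂/r₁) = 2π × 10.2 × 228.1 / ln(0.0587/0.0484) = 75800 W/m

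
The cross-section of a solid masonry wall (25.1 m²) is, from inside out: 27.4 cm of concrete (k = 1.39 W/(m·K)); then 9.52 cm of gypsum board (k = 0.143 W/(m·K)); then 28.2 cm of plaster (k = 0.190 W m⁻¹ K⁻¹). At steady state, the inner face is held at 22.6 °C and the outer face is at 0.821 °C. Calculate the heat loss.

Q = 233 W

Resistance network (inner→outer):
  R_concrete = L/(kA) = 0.274/(1.39·25.1) = 0.007853 K/W
  R_gypsum board = L/(kA) = 0.0952/(0.143·25.1) = 0.02652 K/W
  R_plaster = L/(kA) = 0.282/(0.190·25.1) = 0.05913 K/W
ΣR = 0.007853 + 0.02652 + 0.05913 = 0.09350 K/W
Q = ΔT/ΣR = (22.6 °C − 0.821 °C)/0.09350 = 233 W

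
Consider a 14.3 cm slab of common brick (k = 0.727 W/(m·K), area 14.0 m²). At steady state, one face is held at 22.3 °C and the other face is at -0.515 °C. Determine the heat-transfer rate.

Q = 1620 W

Q = kA·ΔT/L = 0.727 × 14.0 × |22.3 °C − -0.515 °C| / 0.143 = 1620 W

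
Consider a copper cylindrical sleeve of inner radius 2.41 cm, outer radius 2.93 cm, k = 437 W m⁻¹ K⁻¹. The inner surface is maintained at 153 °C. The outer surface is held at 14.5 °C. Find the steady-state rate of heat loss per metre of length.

Q' = 1950 kW/m

Q' = 2πk·ΔT/ln(r₂/r₁) = 2π × 437 × 138.5 / ln(0.0293/0.0241) = 1.95×10^6 W/m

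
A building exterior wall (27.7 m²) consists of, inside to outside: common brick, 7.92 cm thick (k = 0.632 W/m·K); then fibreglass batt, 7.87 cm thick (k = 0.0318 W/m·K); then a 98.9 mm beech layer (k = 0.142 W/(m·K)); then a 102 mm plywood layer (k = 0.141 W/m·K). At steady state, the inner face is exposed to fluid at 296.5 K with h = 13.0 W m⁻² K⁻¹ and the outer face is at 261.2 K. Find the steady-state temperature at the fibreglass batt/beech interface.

T = 273.43 K

Resistance network (inner→outer):
  R_conv,in = 1/(hA) = 1/(13.0·27.7) = 0.002777 K/W
  R_common brick = L/(kA) = 0.0792/(0.632·27.7) = 0.004524 K/W
  R_fibreglass batt = L/(kA) = 0.0787/(0.0318·27.7) = 0.08934 K/W
  R_beech = L/(kA) = 0.0989/(0.142·27.7) = 0.02514 K/W
  R_plywood = L/(kA) = 0.102/(0.141·27.7) = 0.02612 K/W
ΣR = 0.002777 + 0.004524 + 0.08934 + 0.02514 + 0.02612 = 0.1479 K/W
Q = ΔT/ΣR = (296.5 K − 261.2 K)/0.1479 = 238.7 W
From the inner boundary to the fibreglass batt/beech interface, ΣR_partial = 0.09664 K/W.
T_interface = T_in − Q·ΣR_partial = 296.5 K − (238.7)(0.09664) = 273.43 K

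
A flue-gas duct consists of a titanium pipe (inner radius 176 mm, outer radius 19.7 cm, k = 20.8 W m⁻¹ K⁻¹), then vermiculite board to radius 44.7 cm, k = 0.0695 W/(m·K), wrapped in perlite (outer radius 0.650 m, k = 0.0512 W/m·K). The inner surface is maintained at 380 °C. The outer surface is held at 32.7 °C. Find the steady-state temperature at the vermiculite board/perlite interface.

T = 166 °C

Series thermal resistances, inner to outer:
  R'_titanium = ln(0.197/0.176)/(2πk) = 0.1127/(2π·20.8) = 8.625×10^-4 m·K/W
  R'_vermiculite board = ln(0.447/0.197)/(2πk) = 0.8194/(2π·0.0695) = 1.876 m·K/W
  R'_perlite = ln(0.650/0.447)/(2πk) = 0.3744/(2π·0.0512) = 1.164 m·K/W
ΣR = 8.625×10^-4 + 1.876 + 1.164 = 3.041 m·K/W
Q' = ΔT/ΣR = (380 °C − 32.7 °C)/3.041 = 114.2 W/m
From the inner boundary to the vermiculite board/perlite interface, ΣR_partial = 1.877 m·K/W.
T_interface = T_in − Q'·ΣR_partial = 380 °C − (114.2)(1.877) = 166 °C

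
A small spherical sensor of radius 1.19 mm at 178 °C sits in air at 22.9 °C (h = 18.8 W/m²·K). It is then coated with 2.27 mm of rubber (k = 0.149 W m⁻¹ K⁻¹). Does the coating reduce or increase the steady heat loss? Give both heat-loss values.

Critical radius for a sphere: r_cr = 2k/h = 0.0159 m = 1.59 cm.
Outer radius after coating: r₂ = 0.00119 + 0.00227 = 0.00346 m.
Since r₁ < r_cr and r₂ ≤ r_cr, the coating moves toward the maximum at r_cr — heat loss rises.
Bare: R = 1/(4πr₁²h) = 2989 K/W; Q = 155.1/2989 = 0.0519 W.
Coated: R = R_cond + R_conv = 648.0 K/W; Q = 155.1/648.0 = 0.239 W.

increases: 0.0519 → 0.239 W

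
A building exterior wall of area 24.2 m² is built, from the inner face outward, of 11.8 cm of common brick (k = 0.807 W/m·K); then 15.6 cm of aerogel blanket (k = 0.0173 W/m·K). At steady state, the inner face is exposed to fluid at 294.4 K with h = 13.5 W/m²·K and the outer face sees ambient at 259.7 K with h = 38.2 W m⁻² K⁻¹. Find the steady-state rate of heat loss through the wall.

Q = 90.6 W

Treat each layer as a resistance in series:
  R_conv,in = 1/(hA) = 1/(13.5·24.2) = 0.003061 K/W
  R_common brick = L/(kA) = 0.118/(0.807·24.2) = 0.006042 K/W
  R_aerogel blanket = L/(kA) = 0.156/(0.0173·24.2) = 0.3726 K/W
  R_conv,out = 1/(hA) = 1/(38.2·24.2) = 0.001082 K/W
ΣR = 0.003061 + 0.006042 + 0.3726 + 0.001082 = 0.3828 K/W
Q = ΔT/ΣR = (294.4 K − 259.7 K)/0.3828 = 90.6 W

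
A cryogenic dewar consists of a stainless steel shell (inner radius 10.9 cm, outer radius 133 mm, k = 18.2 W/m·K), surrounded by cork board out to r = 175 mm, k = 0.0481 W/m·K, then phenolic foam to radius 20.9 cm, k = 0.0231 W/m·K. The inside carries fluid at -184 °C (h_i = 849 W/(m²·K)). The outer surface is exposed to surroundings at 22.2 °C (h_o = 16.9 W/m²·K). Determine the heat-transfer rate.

Q = 32.7 W

Treat each layer as a resistance in series:
  R_conv,in = 1/(4πr²h) = 1/(4π·0.109²·849) = 0.007889 K/W
  R_stainless steel = (1/0.109 − 1/0.133)/(4πk) = 1.656/(4π·18.2) = 0.007239 K/W
  R_cork board = (1/0.133 − 1/0.175)/(4πk) = 1.805/(4π·0.0481) = 2.985 K/W
  R_phenolic foam = (1/0.175 − 1/0.209)/(4πk) = 0.9296/(4π·0.0231) = 3.202 K/W
  R_conv,out = 1/(4πr²h) = 1/(4π·0.209²·16.9) = 0.1078 K/W
ΣR = 0.007889 + 0.007239 + 2.985 + 3.202 + 0.1078 = 6.310 K/W
Q = ΔT/ΣR = (-184 °C − 22.2 °C)/6.310 = -32.7 W
(Negative Q ⇒ heat flows inward; heat gain = 32.7 W.)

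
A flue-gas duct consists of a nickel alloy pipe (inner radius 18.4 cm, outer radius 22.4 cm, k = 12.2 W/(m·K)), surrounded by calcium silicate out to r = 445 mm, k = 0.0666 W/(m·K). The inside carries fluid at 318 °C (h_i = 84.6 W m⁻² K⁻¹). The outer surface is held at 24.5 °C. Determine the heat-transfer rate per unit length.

Treat each layer as a resistance in series:
  R'_conv,in = 1/(2πr h) = 1/(2π·0.184·84.6) = 0.01022 m·K/W
  R'_nickel alloy = ln(0.224/0.184)/(2πk) = 0.1967/(2π·12.2) = 0.002566 m·K/W
  R'_calcium silicate = ln(0.445/0.224)/(2πk) = 0.6864/(2π·0.0666) = 1.640 m·K/W
ΣR = 0.01022 + 0.002566 + 1.640 = 1.653 m·K/W
Q' = ΔT/ΣR = (318 °C − 24.5 °C)/1.653 = 178 W/m

Q' = 178 W/m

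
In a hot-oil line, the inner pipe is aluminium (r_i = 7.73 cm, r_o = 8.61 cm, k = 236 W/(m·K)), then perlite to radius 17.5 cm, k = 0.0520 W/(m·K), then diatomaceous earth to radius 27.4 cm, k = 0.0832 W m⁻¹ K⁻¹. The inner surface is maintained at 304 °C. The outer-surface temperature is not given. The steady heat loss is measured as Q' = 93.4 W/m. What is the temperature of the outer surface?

Series resistances:
  R'_aluminium = ln(0.0861/0.0773)/(2πk) = 0.1078/(2π·236) = 7.271×10^-5 m·K/W
  R'_perlite = ln(0.175/0.0861)/(2πk) = 0.7093/(2π·0.0520) = 2.171 m·K/W
  R'_diatomaceous earth = ln(0.274/0.175)/(2πk) = 0.4483/(2π·0.0832) = 0.8576 m·K/W
ΣR = 3.029 m·K/W
ΔT = Q'·ΣR = 93.4 × 3.029 = 282.9 K
Heat flows outward, so T_out = T_in − ΔT = 304 − 282.9 = 21.1 °C

T_out = 21.1 °C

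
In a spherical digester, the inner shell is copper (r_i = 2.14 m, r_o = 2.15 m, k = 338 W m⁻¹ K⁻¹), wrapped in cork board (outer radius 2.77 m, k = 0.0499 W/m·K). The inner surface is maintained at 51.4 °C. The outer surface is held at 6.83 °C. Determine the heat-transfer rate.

Q = 268 W

Series thermal resistances, inner to outer:
  R_copper = (1/2.14 − 1/2.15)/(4πk) = 0.002173/(4π·338) = 5.117×10^-7 K/W
  R_cork board = (1/2.15 − 1/2.77)/(4πk) = 0.1041/(4π·0.0499) = 0.1660 K/W
ΣR = 5.117×10^-7 + 0.1660 = 0.1660 K/W
Q = ΔT/ΣR = (51.4 °C − 6.83 °C)/0.1660 = 268 W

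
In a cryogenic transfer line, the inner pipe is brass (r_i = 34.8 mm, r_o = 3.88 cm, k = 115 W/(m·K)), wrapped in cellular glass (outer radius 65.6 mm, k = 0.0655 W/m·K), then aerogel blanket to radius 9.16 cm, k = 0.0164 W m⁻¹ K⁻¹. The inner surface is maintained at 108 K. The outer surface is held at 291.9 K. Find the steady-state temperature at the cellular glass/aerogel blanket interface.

Resistance network (inner→outer):
  R'_brass = ln(0.0388/0.0348)/(2πk) = 0.1088/(2π·115) = 1.506×10^-4 m·K/W
  R'_cellular glass = ln(0.0656/0.0388)/(2πk) = 0.5252/(2π·0.0655) = 1.276 m·K/W
  R'_aerogel blanket = ln(0.0916/0.0656)/(2πk) = 0.3339/(2π·0.0164) = 3.240 m·K/W
ΣR = 1.506×10^-4 + 1.276 + 3.240 = 4.516 m·K/W
Q' = ΔT/ΣR = (108 K − 291.9 K)/4.516 = -40.72 W/m
From the inner boundary to the cellular glass/aerogel blanket interface, ΣR_partial = 1.276 m·K/W.
T_interface = T_in − Q'·ΣR_partial = 108 K − (-40.72)(1.276) = 160 K

T = 160 K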